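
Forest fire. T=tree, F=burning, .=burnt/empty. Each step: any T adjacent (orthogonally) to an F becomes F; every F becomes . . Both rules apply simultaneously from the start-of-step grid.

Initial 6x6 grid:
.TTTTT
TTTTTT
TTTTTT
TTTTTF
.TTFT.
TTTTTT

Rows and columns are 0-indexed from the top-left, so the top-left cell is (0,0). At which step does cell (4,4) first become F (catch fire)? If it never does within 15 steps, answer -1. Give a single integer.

Step 1: cell (4,4)='F' (+6 fires, +2 burnt)
  -> target ignites at step 1
Step 2: cell (4,4)='.' (+7 fires, +6 burnt)
Step 3: cell (4,4)='.' (+7 fires, +7 burnt)
Step 4: cell (4,4)='.' (+6 fires, +7 burnt)
Step 5: cell (4,4)='.' (+3 fires, +6 burnt)
Step 6: cell (4,4)='.' (+2 fires, +3 burnt)
Step 7: cell (4,4)='.' (+0 fires, +2 burnt)
  fire out at step 7

1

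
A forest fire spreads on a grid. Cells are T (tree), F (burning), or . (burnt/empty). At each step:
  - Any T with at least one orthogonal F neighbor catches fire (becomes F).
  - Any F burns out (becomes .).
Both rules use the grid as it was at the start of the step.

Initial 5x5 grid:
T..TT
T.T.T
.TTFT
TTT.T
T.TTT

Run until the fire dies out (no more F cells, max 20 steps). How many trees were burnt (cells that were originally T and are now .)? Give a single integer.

Answer: 15

Derivation:
Step 1: +2 fires, +1 burnt (F count now 2)
Step 2: +5 fires, +2 burnt (F count now 5)
Step 3: +4 fires, +5 burnt (F count now 4)
Step 4: +3 fires, +4 burnt (F count now 3)
Step 5: +1 fires, +3 burnt (F count now 1)
Step 6: +0 fires, +1 burnt (F count now 0)
Fire out after step 6
Initially T: 17, now '.': 23
Total burnt (originally-T cells now '.'): 15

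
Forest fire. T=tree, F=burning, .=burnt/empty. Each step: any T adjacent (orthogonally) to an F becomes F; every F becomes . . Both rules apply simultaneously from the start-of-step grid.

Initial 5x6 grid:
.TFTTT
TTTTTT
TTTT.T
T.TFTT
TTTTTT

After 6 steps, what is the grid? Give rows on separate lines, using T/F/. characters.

Step 1: 7 trees catch fire, 2 burn out
  .F.FTT
  TTFTTT
  TTTF.T
  T.F.FT
  TTTFTT
Step 2: 7 trees catch fire, 7 burn out
  ....FT
  TF.FTT
  TTF..T
  T....F
  TTF.FT
Step 3: 7 trees catch fire, 7 burn out
  .....F
  F...FT
  TF...F
  T.....
  TF...F
Step 4: 3 trees catch fire, 7 burn out
  ......
  .....F
  F.....
  T.....
  F.....
Step 5: 1 trees catch fire, 3 burn out
  ......
  ......
  ......
  F.....
  ......
Step 6: 0 trees catch fire, 1 burn out
  ......
  ......
  ......
  ......
  ......

......
......
......
......
......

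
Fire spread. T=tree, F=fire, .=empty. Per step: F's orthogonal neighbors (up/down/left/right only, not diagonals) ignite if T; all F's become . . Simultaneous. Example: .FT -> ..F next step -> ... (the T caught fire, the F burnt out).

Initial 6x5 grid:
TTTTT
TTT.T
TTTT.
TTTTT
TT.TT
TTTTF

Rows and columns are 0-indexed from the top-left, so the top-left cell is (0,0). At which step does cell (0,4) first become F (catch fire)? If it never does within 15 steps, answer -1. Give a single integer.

Step 1: cell (0,4)='T' (+2 fires, +1 burnt)
Step 2: cell (0,4)='T' (+3 fires, +2 burnt)
Step 3: cell (0,4)='T' (+2 fires, +3 burnt)
Step 4: cell (0,4)='T' (+4 fires, +2 burnt)
Step 5: cell (0,4)='T' (+3 fires, +4 burnt)
Step 6: cell (0,4)='T' (+3 fires, +3 burnt)
Step 7: cell (0,4)='T' (+3 fires, +3 burnt)
Step 8: cell (0,4)='T' (+3 fires, +3 burnt)
Step 9: cell (0,4)='F' (+2 fires, +3 burnt)
  -> target ignites at step 9
Step 10: cell (0,4)='.' (+1 fires, +2 burnt)
Step 11: cell (0,4)='.' (+0 fires, +1 burnt)
  fire out at step 11

9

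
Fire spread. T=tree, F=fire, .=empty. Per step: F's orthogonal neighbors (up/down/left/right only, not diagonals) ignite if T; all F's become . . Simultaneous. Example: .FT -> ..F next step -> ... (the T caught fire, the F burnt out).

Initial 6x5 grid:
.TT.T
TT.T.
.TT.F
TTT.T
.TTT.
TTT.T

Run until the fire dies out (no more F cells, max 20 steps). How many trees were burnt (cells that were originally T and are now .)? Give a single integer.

Step 1: +1 fires, +1 burnt (F count now 1)
Step 2: +0 fires, +1 burnt (F count now 0)
Fire out after step 2
Initially T: 19, now '.': 12
Total burnt (originally-T cells now '.'): 1

Answer: 1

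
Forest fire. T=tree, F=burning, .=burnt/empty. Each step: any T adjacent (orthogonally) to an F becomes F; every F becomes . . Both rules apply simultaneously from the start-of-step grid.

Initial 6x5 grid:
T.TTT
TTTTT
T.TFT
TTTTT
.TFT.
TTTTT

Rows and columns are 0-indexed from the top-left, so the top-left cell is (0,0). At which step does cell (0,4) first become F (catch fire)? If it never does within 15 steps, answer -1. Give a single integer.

Step 1: cell (0,4)='T' (+8 fires, +2 burnt)
Step 2: cell (0,4)='T' (+7 fires, +8 burnt)
Step 3: cell (0,4)='F' (+6 fires, +7 burnt)
  -> target ignites at step 3
Step 4: cell (0,4)='.' (+2 fires, +6 burnt)
Step 5: cell (0,4)='.' (+1 fires, +2 burnt)
Step 6: cell (0,4)='.' (+0 fires, +1 burnt)
  fire out at step 6

3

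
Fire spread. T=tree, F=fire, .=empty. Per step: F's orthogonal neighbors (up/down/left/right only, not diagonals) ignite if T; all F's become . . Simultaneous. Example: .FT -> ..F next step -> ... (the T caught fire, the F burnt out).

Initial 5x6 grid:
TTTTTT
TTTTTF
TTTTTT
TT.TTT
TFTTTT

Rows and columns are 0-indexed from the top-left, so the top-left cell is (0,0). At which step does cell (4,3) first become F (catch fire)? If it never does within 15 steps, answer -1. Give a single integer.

Step 1: cell (4,3)='T' (+6 fires, +2 burnt)
Step 2: cell (4,3)='F' (+7 fires, +6 burnt)
  -> target ignites at step 2
Step 3: cell (4,3)='.' (+10 fires, +7 burnt)
Step 4: cell (4,3)='.' (+3 fires, +10 burnt)
Step 5: cell (4,3)='.' (+1 fires, +3 burnt)
Step 6: cell (4,3)='.' (+0 fires, +1 burnt)
  fire out at step 6

2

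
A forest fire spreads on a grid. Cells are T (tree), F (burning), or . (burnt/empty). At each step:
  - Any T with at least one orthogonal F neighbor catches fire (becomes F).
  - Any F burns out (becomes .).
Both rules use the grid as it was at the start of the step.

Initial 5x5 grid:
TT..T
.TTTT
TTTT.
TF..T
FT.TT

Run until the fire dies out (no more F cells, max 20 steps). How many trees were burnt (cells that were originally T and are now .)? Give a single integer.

Step 1: +3 fires, +2 burnt (F count now 3)
Step 2: +3 fires, +3 burnt (F count now 3)
Step 3: +3 fires, +3 burnt (F count now 3)
Step 4: +2 fires, +3 burnt (F count now 2)
Step 5: +1 fires, +2 burnt (F count now 1)
Step 6: +1 fires, +1 burnt (F count now 1)
Step 7: +0 fires, +1 burnt (F count now 0)
Fire out after step 7
Initially T: 16, now '.': 22
Total burnt (originally-T cells now '.'): 13

Answer: 13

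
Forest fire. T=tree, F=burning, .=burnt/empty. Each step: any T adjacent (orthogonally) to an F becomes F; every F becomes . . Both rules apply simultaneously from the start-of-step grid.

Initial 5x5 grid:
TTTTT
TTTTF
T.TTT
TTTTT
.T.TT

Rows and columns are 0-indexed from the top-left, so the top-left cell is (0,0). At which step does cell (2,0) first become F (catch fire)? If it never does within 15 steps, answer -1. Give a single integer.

Step 1: cell (2,0)='T' (+3 fires, +1 burnt)
Step 2: cell (2,0)='T' (+4 fires, +3 burnt)
Step 3: cell (2,0)='T' (+5 fires, +4 burnt)
Step 4: cell (2,0)='T' (+4 fires, +5 burnt)
Step 5: cell (2,0)='F' (+3 fires, +4 burnt)
  -> target ignites at step 5
Step 6: cell (2,0)='.' (+2 fires, +3 burnt)
Step 7: cell (2,0)='.' (+0 fires, +2 burnt)
  fire out at step 7

5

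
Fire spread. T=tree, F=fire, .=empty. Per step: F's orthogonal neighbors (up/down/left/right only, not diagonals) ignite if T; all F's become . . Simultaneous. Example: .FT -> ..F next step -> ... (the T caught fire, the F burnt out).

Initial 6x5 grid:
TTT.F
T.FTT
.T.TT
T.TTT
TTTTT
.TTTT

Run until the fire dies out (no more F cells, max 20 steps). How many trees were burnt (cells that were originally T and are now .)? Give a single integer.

Step 1: +3 fires, +2 burnt (F count now 3)
Step 2: +3 fires, +3 burnt (F count now 3)
Step 3: +3 fires, +3 burnt (F count now 3)
Step 4: +4 fires, +3 burnt (F count now 4)
Step 5: +3 fires, +4 burnt (F count now 3)
Step 6: +2 fires, +3 burnt (F count now 2)
Step 7: +2 fires, +2 burnt (F count now 2)
Step 8: +1 fires, +2 burnt (F count now 1)
Step 9: +0 fires, +1 burnt (F count now 0)
Fire out after step 9
Initially T: 22, now '.': 29
Total burnt (originally-T cells now '.'): 21

Answer: 21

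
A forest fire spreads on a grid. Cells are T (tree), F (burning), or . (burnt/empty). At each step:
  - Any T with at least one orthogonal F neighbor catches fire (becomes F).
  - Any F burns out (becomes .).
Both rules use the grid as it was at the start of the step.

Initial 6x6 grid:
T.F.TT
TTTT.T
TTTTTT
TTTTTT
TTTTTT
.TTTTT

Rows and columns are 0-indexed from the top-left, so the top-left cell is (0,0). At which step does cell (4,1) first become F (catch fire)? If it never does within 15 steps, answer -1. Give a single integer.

Step 1: cell (4,1)='T' (+1 fires, +1 burnt)
Step 2: cell (4,1)='T' (+3 fires, +1 burnt)
Step 3: cell (4,1)='T' (+4 fires, +3 burnt)
Step 4: cell (4,1)='T' (+6 fires, +4 burnt)
Step 5: cell (4,1)='F' (+6 fires, +6 burnt)
  -> target ignites at step 5
Step 6: cell (4,1)='.' (+6 fires, +6 burnt)
Step 7: cell (4,1)='.' (+3 fires, +6 burnt)
Step 8: cell (4,1)='.' (+2 fires, +3 burnt)
Step 9: cell (4,1)='.' (+0 fires, +2 burnt)
  fire out at step 9

5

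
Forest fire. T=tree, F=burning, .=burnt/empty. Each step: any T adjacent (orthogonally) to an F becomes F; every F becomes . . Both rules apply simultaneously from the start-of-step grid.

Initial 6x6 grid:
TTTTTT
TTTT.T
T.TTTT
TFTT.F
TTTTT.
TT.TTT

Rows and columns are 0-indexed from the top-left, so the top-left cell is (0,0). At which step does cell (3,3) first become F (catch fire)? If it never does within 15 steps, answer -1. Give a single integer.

Step 1: cell (3,3)='T' (+4 fires, +2 burnt)
Step 2: cell (3,3)='F' (+8 fires, +4 burnt)
  -> target ignites at step 2
Step 3: cell (3,3)='.' (+6 fires, +8 burnt)
Step 4: cell (3,3)='.' (+7 fires, +6 burnt)
Step 5: cell (3,3)='.' (+3 fires, +7 burnt)
Step 6: cell (3,3)='.' (+1 fires, +3 burnt)
Step 7: cell (3,3)='.' (+0 fires, +1 burnt)
  fire out at step 7

2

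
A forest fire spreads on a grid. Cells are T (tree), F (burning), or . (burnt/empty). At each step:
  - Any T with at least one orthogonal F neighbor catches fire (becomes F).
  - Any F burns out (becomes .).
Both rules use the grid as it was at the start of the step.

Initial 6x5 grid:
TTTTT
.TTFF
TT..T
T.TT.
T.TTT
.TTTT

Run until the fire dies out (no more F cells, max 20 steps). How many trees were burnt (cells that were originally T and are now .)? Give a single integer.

Step 1: +4 fires, +2 burnt (F count now 4)
Step 2: +2 fires, +4 burnt (F count now 2)
Step 3: +2 fires, +2 burnt (F count now 2)
Step 4: +2 fires, +2 burnt (F count now 2)
Step 5: +1 fires, +2 burnt (F count now 1)
Step 6: +1 fires, +1 burnt (F count now 1)
Step 7: +0 fires, +1 burnt (F count now 0)
Fire out after step 7
Initially T: 21, now '.': 21
Total burnt (originally-T cells now '.'): 12

Answer: 12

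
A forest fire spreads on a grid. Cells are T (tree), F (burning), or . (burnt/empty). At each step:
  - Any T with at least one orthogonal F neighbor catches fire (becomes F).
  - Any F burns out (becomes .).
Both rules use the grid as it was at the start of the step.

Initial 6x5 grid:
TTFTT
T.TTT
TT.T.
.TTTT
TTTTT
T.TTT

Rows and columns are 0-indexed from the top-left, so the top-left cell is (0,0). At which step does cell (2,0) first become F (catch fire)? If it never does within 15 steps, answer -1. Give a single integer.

Step 1: cell (2,0)='T' (+3 fires, +1 burnt)
Step 2: cell (2,0)='T' (+3 fires, +3 burnt)
Step 3: cell (2,0)='T' (+3 fires, +3 burnt)
Step 4: cell (2,0)='F' (+2 fires, +3 burnt)
  -> target ignites at step 4
Step 5: cell (2,0)='.' (+4 fires, +2 burnt)
Step 6: cell (2,0)='.' (+4 fires, +4 burnt)
Step 7: cell (2,0)='.' (+3 fires, +4 burnt)
Step 8: cell (2,0)='.' (+1 fires, +3 burnt)
Step 9: cell (2,0)='.' (+1 fires, +1 burnt)
Step 10: cell (2,0)='.' (+0 fires, +1 burnt)
  fire out at step 10

4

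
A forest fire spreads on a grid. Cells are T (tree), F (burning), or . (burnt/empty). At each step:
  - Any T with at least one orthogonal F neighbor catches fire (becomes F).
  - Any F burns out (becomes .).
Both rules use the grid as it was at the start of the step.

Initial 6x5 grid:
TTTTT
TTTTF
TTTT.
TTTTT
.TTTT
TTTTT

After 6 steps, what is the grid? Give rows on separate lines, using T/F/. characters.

Step 1: 2 trees catch fire, 1 burn out
  TTTTF
  TTTF.
  TTTT.
  TTTTT
  .TTTT
  TTTTT
Step 2: 3 trees catch fire, 2 burn out
  TTTF.
  TTF..
  TTTF.
  TTTTT
  .TTTT
  TTTTT
Step 3: 4 trees catch fire, 3 burn out
  TTF..
  TF...
  TTF..
  TTTFT
  .TTTT
  TTTTT
Step 4: 6 trees catch fire, 4 burn out
  TF...
  F....
  TF...
  TTF.F
  .TTFT
  TTTTT
Step 5: 6 trees catch fire, 6 burn out
  F....
  .....
  F....
  TF...
  .TF.F
  TTTFT
Step 6: 4 trees catch fire, 6 burn out
  .....
  .....
  .....
  F....
  .F...
  TTF.F

.....
.....
.....
F....
.F...
TTF.F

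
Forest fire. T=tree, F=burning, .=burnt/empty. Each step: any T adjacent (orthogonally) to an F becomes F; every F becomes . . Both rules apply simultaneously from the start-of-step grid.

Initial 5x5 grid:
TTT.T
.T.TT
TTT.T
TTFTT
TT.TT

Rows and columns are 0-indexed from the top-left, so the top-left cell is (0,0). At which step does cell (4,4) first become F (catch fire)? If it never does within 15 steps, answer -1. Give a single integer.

Step 1: cell (4,4)='T' (+3 fires, +1 burnt)
Step 2: cell (4,4)='T' (+5 fires, +3 burnt)
Step 3: cell (4,4)='F' (+5 fires, +5 burnt)
  -> target ignites at step 3
Step 4: cell (4,4)='.' (+2 fires, +5 burnt)
Step 5: cell (4,4)='.' (+4 fires, +2 burnt)
Step 6: cell (4,4)='.' (+0 fires, +4 burnt)
  fire out at step 6

3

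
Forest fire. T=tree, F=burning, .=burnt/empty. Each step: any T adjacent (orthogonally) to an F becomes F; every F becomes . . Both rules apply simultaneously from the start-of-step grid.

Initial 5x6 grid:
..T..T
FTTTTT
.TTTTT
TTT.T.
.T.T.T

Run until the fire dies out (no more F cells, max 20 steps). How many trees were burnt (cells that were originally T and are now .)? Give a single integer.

Step 1: +1 fires, +1 burnt (F count now 1)
Step 2: +2 fires, +1 burnt (F count now 2)
Step 3: +4 fires, +2 burnt (F count now 4)
Step 4: +5 fires, +4 burnt (F count now 5)
Step 5: +2 fires, +5 burnt (F count now 2)
Step 6: +3 fires, +2 burnt (F count now 3)
Step 7: +0 fires, +3 burnt (F count now 0)
Fire out after step 7
Initially T: 19, now '.': 28
Total burnt (originally-T cells now '.'): 17

Answer: 17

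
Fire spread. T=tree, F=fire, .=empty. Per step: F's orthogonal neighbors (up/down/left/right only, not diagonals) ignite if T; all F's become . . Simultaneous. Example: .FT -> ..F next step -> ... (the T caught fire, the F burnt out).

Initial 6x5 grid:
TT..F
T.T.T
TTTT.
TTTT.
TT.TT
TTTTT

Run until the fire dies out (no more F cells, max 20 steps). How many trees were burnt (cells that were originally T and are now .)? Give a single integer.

Step 1: +1 fires, +1 burnt (F count now 1)
Step 2: +0 fires, +1 burnt (F count now 0)
Fire out after step 2
Initially T: 22, now '.': 9
Total burnt (originally-T cells now '.'): 1

Answer: 1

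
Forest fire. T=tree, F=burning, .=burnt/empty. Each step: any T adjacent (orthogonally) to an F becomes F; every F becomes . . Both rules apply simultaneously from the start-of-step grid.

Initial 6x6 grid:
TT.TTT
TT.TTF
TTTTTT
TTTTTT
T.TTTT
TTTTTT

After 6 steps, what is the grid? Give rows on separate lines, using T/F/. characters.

Step 1: 3 trees catch fire, 1 burn out
  TT.TTF
  TT.TF.
  TTTTTF
  TTTTTT
  T.TTTT
  TTTTTT
Step 2: 4 trees catch fire, 3 burn out
  TT.TF.
  TT.F..
  TTTTF.
  TTTTTF
  T.TTTT
  TTTTTT
Step 3: 4 trees catch fire, 4 burn out
  TT.F..
  TT....
  TTTF..
  TTTTF.
  T.TTTF
  TTTTTT
Step 4: 4 trees catch fire, 4 burn out
  TT....
  TT....
  TTF...
  TTTF..
  T.TTF.
  TTTTTF
Step 5: 4 trees catch fire, 4 burn out
  TT....
  TT....
  TF....
  TTF...
  T.TF..
  TTTTF.
Step 6: 5 trees catch fire, 4 burn out
  TT....
  TF....
  F.....
  TF....
  T.F...
  TTTF..

TT....
TF....
F.....
TF....
T.F...
TTTF..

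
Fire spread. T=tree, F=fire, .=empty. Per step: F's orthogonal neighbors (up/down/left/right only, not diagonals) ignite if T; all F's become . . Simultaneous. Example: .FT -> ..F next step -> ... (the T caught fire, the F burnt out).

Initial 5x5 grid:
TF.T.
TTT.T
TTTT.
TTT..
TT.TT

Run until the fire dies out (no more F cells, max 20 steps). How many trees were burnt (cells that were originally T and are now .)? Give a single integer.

Answer: 13

Derivation:
Step 1: +2 fires, +1 burnt (F count now 2)
Step 2: +3 fires, +2 burnt (F count now 3)
Step 3: +3 fires, +3 burnt (F count now 3)
Step 4: +4 fires, +3 burnt (F count now 4)
Step 5: +1 fires, +4 burnt (F count now 1)
Step 6: +0 fires, +1 burnt (F count now 0)
Fire out after step 6
Initially T: 17, now '.': 21
Total burnt (originally-T cells now '.'): 13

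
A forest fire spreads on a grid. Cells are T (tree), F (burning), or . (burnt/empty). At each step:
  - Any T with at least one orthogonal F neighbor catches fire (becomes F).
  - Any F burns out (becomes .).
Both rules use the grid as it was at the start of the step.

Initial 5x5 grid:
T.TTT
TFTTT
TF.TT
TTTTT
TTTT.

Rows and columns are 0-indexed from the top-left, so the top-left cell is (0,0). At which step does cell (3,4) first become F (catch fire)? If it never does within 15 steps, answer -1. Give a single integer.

Step 1: cell (3,4)='T' (+4 fires, +2 burnt)
Step 2: cell (3,4)='T' (+6 fires, +4 burnt)
Step 3: cell (3,4)='T' (+6 fires, +6 burnt)
Step 4: cell (3,4)='F' (+4 fires, +6 burnt)
  -> target ignites at step 4
Step 5: cell (3,4)='.' (+0 fires, +4 burnt)
  fire out at step 5

4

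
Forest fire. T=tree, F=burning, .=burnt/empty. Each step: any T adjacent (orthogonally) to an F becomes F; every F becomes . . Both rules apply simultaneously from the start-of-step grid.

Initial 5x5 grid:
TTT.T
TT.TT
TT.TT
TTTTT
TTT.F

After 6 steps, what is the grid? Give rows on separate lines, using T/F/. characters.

Step 1: 1 trees catch fire, 1 burn out
  TTT.T
  TT.TT
  TT.TT
  TTTTF
  TTT..
Step 2: 2 trees catch fire, 1 burn out
  TTT.T
  TT.TT
  TT.TF
  TTTF.
  TTT..
Step 3: 3 trees catch fire, 2 burn out
  TTT.T
  TT.TF
  TT.F.
  TTF..
  TTT..
Step 4: 4 trees catch fire, 3 burn out
  TTT.F
  TT.F.
  TT...
  TF...
  TTF..
Step 5: 3 trees catch fire, 4 burn out
  TTT..
  TT...
  TF...
  F....
  TF...
Step 6: 3 trees catch fire, 3 burn out
  TTT..
  TF...
  F....
  .....
  F....

TTT..
TF...
F....
.....
F....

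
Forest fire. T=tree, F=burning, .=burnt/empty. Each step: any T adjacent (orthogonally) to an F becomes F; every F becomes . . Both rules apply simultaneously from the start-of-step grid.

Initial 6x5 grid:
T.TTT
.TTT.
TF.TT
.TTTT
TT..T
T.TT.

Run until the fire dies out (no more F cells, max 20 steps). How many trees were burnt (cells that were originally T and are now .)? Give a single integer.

Answer: 17

Derivation:
Step 1: +3 fires, +1 burnt (F count now 3)
Step 2: +3 fires, +3 burnt (F count now 3)
Step 3: +4 fires, +3 burnt (F count now 4)
Step 4: +4 fires, +4 burnt (F count now 4)
Step 5: +3 fires, +4 burnt (F count now 3)
Step 6: +0 fires, +3 burnt (F count now 0)
Fire out after step 6
Initially T: 20, now '.': 27
Total burnt (originally-T cells now '.'): 17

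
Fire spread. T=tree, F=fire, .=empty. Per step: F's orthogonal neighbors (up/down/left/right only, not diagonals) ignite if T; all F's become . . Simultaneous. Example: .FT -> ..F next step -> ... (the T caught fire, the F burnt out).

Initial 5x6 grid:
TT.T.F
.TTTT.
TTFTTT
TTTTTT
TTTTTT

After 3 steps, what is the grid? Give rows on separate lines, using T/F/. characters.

Step 1: 4 trees catch fire, 2 burn out
  TT.T..
  .TFTT.
  TF.FTT
  TTFTTT
  TTTTTT
Step 2: 7 trees catch fire, 4 burn out
  TT.T..
  .F.FT.
  F...FT
  TF.FTT
  TTFTTT
Step 3: 8 trees catch fire, 7 burn out
  TF.F..
  ....F.
  .....F
  F...FT
  TF.FTT

TF.F..
....F.
.....F
F...FT
TF.FTT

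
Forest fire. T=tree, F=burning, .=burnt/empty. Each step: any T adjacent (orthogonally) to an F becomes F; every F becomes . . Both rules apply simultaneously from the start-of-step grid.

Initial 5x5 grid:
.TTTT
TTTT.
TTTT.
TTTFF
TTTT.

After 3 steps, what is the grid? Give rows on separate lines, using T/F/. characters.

Step 1: 3 trees catch fire, 2 burn out
  .TTTT
  TTTT.
  TTTF.
  TTF..
  TTTF.
Step 2: 4 trees catch fire, 3 burn out
  .TTTT
  TTTF.
  TTF..
  TF...
  TTF..
Step 3: 5 trees catch fire, 4 burn out
  .TTFT
  TTF..
  TF...
  F....
  TF...

.TTFT
TTF..
TF...
F....
TF...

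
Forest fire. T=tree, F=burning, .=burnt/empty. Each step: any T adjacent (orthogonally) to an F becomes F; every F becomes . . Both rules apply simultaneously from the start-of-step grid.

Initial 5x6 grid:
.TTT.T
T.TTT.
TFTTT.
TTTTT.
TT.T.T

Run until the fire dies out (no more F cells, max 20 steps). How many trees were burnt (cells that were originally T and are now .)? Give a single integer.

Answer: 19

Derivation:
Step 1: +3 fires, +1 burnt (F count now 3)
Step 2: +6 fires, +3 burnt (F count now 6)
Step 3: +5 fires, +6 burnt (F count now 5)
Step 4: +5 fires, +5 burnt (F count now 5)
Step 5: +0 fires, +5 burnt (F count now 0)
Fire out after step 5
Initially T: 21, now '.': 28
Total burnt (originally-T cells now '.'): 19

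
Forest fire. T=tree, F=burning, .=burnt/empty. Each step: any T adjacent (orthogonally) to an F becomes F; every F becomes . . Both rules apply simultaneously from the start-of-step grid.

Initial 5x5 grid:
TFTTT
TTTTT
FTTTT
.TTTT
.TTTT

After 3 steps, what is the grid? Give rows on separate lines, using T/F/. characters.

Step 1: 5 trees catch fire, 2 burn out
  F.FTT
  FFTTT
  .FTTT
  .TTTT
  .TTTT
Step 2: 4 trees catch fire, 5 burn out
  ...FT
  ..FTT
  ..FTT
  .FTTT
  .TTTT
Step 3: 5 trees catch fire, 4 burn out
  ....F
  ...FT
  ...FT
  ..FTT
  .FTTT

....F
...FT
...FT
..FTT
.FTTT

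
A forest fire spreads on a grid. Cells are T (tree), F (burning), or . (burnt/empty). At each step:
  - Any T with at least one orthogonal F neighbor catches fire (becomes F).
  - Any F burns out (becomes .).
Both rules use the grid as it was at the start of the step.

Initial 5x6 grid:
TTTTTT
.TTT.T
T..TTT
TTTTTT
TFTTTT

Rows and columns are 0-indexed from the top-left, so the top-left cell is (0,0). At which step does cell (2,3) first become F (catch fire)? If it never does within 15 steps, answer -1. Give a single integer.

Step 1: cell (2,3)='T' (+3 fires, +1 burnt)
Step 2: cell (2,3)='T' (+3 fires, +3 burnt)
Step 3: cell (2,3)='T' (+3 fires, +3 burnt)
Step 4: cell (2,3)='F' (+3 fires, +3 burnt)
  -> target ignites at step 4
Step 5: cell (2,3)='.' (+3 fires, +3 burnt)
Step 6: cell (2,3)='.' (+3 fires, +3 burnt)
Step 7: cell (2,3)='.' (+4 fires, +3 burnt)
Step 8: cell (2,3)='.' (+2 fires, +4 burnt)
Step 9: cell (2,3)='.' (+1 fires, +2 burnt)
Step 10: cell (2,3)='.' (+0 fires, +1 burnt)
  fire out at step 10

4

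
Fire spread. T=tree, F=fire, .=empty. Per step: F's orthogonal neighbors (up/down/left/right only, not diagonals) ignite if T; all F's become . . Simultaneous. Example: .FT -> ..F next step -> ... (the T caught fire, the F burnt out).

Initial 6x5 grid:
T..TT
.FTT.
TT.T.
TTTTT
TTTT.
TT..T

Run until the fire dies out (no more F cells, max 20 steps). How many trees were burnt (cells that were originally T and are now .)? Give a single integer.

Step 1: +2 fires, +1 burnt (F count now 2)
Step 2: +3 fires, +2 burnt (F count now 3)
Step 3: +5 fires, +3 burnt (F count now 5)
Step 4: +5 fires, +5 burnt (F count now 5)
Step 5: +3 fires, +5 burnt (F count now 3)
Step 6: +0 fires, +3 burnt (F count now 0)
Fire out after step 6
Initially T: 20, now '.': 28
Total burnt (originally-T cells now '.'): 18

Answer: 18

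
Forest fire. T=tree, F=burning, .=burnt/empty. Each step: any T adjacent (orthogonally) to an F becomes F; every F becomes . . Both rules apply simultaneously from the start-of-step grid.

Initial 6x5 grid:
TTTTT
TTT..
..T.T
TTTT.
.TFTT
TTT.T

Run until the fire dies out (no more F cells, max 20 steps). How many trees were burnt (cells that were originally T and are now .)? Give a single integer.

Answer: 20

Derivation:
Step 1: +4 fires, +1 burnt (F count now 4)
Step 2: +5 fires, +4 burnt (F count now 5)
Step 3: +4 fires, +5 burnt (F count now 4)
Step 4: +2 fires, +4 burnt (F count now 2)
Step 5: +3 fires, +2 burnt (F count now 3)
Step 6: +2 fires, +3 burnt (F count now 2)
Step 7: +0 fires, +2 burnt (F count now 0)
Fire out after step 7
Initially T: 21, now '.': 29
Total burnt (originally-T cells now '.'): 20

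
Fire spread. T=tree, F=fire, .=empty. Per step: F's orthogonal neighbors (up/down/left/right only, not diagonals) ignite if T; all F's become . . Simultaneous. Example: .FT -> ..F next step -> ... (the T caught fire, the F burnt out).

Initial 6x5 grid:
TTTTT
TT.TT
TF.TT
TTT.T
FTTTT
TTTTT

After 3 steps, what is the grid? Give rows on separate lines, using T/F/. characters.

Step 1: 6 trees catch fire, 2 burn out
  TTTTT
  TF.TT
  F..TT
  FFT.T
  .FTTT
  FTTTT
Step 2: 5 trees catch fire, 6 burn out
  TFTTT
  F..TT
  ...TT
  ..F.T
  ..FTT
  .FTTT
Step 3: 4 trees catch fire, 5 burn out
  F.FTT
  ...TT
  ...TT
  ....T
  ...FT
  ..FTT

F.FTT
...TT
...TT
....T
...FT
..FTT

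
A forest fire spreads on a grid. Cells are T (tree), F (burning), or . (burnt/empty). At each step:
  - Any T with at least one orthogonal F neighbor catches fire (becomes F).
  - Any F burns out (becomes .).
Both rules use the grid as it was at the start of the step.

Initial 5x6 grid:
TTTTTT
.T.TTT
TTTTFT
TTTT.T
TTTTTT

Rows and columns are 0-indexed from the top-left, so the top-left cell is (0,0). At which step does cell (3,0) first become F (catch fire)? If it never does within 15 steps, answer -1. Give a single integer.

Step 1: cell (3,0)='T' (+3 fires, +1 burnt)
Step 2: cell (3,0)='T' (+6 fires, +3 burnt)
Step 3: cell (3,0)='T' (+6 fires, +6 burnt)
Step 4: cell (3,0)='T' (+6 fires, +6 burnt)
Step 5: cell (3,0)='F' (+3 fires, +6 burnt)
  -> target ignites at step 5
Step 6: cell (3,0)='.' (+2 fires, +3 burnt)
Step 7: cell (3,0)='.' (+0 fires, +2 burnt)
  fire out at step 7

5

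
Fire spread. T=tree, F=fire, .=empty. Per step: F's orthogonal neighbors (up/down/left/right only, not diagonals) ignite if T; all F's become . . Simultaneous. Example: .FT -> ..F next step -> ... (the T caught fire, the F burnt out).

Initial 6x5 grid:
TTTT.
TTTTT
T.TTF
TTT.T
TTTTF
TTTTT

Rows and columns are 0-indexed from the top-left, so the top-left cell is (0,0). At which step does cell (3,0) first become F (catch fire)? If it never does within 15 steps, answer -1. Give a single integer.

Step 1: cell (3,0)='T' (+5 fires, +2 burnt)
Step 2: cell (3,0)='T' (+4 fires, +5 burnt)
Step 3: cell (3,0)='T' (+5 fires, +4 burnt)
Step 4: cell (3,0)='T' (+5 fires, +5 burnt)
Step 5: cell (3,0)='F' (+4 fires, +5 burnt)
  -> target ignites at step 5
Step 6: cell (3,0)='.' (+2 fires, +4 burnt)
Step 7: cell (3,0)='.' (+0 fires, +2 burnt)
  fire out at step 7

5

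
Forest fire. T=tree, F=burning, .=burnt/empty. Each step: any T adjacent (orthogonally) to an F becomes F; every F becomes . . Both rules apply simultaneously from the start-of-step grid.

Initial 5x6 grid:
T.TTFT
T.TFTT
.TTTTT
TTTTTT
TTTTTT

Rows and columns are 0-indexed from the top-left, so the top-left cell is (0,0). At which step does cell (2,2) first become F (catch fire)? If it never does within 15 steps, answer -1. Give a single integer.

Step 1: cell (2,2)='T' (+5 fires, +2 burnt)
Step 2: cell (2,2)='F' (+5 fires, +5 burnt)
  -> target ignites at step 2
Step 3: cell (2,2)='.' (+5 fires, +5 burnt)
Step 4: cell (2,2)='.' (+4 fires, +5 burnt)
Step 5: cell (2,2)='.' (+3 fires, +4 burnt)
Step 6: cell (2,2)='.' (+1 fires, +3 burnt)
Step 7: cell (2,2)='.' (+0 fires, +1 burnt)
  fire out at step 7

2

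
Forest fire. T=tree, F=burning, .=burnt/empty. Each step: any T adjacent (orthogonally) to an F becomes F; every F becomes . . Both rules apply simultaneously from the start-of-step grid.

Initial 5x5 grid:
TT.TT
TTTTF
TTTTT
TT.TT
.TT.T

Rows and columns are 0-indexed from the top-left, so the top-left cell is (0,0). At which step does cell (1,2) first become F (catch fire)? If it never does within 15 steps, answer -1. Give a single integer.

Step 1: cell (1,2)='T' (+3 fires, +1 burnt)
Step 2: cell (1,2)='F' (+4 fires, +3 burnt)
  -> target ignites at step 2
Step 3: cell (1,2)='.' (+4 fires, +4 burnt)
Step 4: cell (1,2)='.' (+3 fires, +4 burnt)
Step 5: cell (1,2)='.' (+3 fires, +3 burnt)
Step 6: cell (1,2)='.' (+2 fires, +3 burnt)
Step 7: cell (1,2)='.' (+1 fires, +2 burnt)
Step 8: cell (1,2)='.' (+0 fires, +1 burnt)
  fire out at step 8

2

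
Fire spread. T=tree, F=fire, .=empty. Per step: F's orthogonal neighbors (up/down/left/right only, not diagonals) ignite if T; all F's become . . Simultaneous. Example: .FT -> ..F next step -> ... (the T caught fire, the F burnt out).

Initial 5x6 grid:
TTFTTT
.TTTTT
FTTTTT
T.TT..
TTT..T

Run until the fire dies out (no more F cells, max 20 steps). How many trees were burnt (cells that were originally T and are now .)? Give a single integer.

Step 1: +5 fires, +2 burnt (F count now 5)
Step 2: +6 fires, +5 burnt (F count now 6)
Step 3: +5 fires, +6 burnt (F count now 5)
Step 4: +4 fires, +5 burnt (F count now 4)
Step 5: +1 fires, +4 burnt (F count now 1)
Step 6: +0 fires, +1 burnt (F count now 0)
Fire out after step 6
Initially T: 22, now '.': 29
Total burnt (originally-T cells now '.'): 21

Answer: 21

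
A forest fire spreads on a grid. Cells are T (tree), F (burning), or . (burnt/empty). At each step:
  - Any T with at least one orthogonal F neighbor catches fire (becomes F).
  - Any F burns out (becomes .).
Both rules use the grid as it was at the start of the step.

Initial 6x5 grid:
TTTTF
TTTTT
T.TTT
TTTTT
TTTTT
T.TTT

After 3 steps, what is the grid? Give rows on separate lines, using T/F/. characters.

Step 1: 2 trees catch fire, 1 burn out
  TTTF.
  TTTTF
  T.TTT
  TTTTT
  TTTTT
  T.TTT
Step 2: 3 trees catch fire, 2 burn out
  TTF..
  TTTF.
  T.TTF
  TTTTT
  TTTTT
  T.TTT
Step 3: 4 trees catch fire, 3 burn out
  TF...
  TTF..
  T.TF.
  TTTTF
  TTTTT
  T.TTT

TF...
TTF..
T.TF.
TTTTF
TTTTT
T.TTT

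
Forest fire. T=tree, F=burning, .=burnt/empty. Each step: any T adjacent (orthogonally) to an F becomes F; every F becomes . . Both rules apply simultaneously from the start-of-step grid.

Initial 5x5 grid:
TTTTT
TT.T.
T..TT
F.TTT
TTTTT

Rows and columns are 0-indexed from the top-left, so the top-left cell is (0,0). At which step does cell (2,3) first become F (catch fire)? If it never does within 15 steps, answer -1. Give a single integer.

Step 1: cell (2,3)='T' (+2 fires, +1 burnt)
Step 2: cell (2,3)='T' (+2 fires, +2 burnt)
Step 3: cell (2,3)='T' (+3 fires, +2 burnt)
Step 4: cell (2,3)='T' (+3 fires, +3 burnt)
Step 5: cell (2,3)='T' (+3 fires, +3 burnt)
Step 6: cell (2,3)='F' (+3 fires, +3 burnt)
  -> target ignites at step 6
Step 7: cell (2,3)='.' (+3 fires, +3 burnt)
Step 8: cell (2,3)='.' (+0 fires, +3 burnt)
  fire out at step 8

6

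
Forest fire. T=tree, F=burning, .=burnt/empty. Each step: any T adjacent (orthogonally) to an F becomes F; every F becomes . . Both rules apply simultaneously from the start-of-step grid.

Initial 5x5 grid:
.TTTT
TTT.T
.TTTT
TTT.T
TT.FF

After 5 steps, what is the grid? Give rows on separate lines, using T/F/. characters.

Step 1: 1 trees catch fire, 2 burn out
  .TTTT
  TTT.T
  .TTTT
  TTT.F
  TT...
Step 2: 1 trees catch fire, 1 burn out
  .TTTT
  TTT.T
  .TTTF
  TTT..
  TT...
Step 3: 2 trees catch fire, 1 burn out
  .TTTT
  TTT.F
  .TTF.
  TTT..
  TT...
Step 4: 2 trees catch fire, 2 burn out
  .TTTF
  TTT..
  .TF..
  TTT..
  TT...
Step 5: 4 trees catch fire, 2 burn out
  .TTF.
  TTF..
  .F...
  TTF..
  TT...

.TTF.
TTF..
.F...
TTF..
TT...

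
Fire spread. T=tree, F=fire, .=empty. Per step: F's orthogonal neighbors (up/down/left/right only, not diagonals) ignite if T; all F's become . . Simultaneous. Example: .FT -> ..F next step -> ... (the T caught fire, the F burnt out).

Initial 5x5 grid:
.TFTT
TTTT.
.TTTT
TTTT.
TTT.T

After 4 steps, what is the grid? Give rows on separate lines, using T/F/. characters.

Step 1: 3 trees catch fire, 1 burn out
  .F.FT
  TTFT.
  .TTTT
  TTTT.
  TTT.T
Step 2: 4 trees catch fire, 3 burn out
  ....F
  TF.F.
  .TFTT
  TTTT.
  TTT.T
Step 3: 4 trees catch fire, 4 burn out
  .....
  F....
  .F.FT
  TTFT.
  TTT.T
Step 4: 4 trees catch fire, 4 burn out
  .....
  .....
  ....F
  TF.F.
  TTF.T

.....
.....
....F
TF.F.
TTF.T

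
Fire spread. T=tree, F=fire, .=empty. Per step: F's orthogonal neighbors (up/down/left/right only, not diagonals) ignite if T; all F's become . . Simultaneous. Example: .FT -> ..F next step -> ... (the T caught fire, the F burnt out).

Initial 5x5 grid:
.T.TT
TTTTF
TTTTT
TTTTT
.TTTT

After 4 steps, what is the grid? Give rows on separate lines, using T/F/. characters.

Step 1: 3 trees catch fire, 1 burn out
  .T.TF
  TTTF.
  TTTTF
  TTTTT
  .TTTT
Step 2: 4 trees catch fire, 3 burn out
  .T.F.
  TTF..
  TTTF.
  TTTTF
  .TTTT
Step 3: 4 trees catch fire, 4 burn out
  .T...
  TF...
  TTF..
  TTTF.
  .TTTF
Step 4: 5 trees catch fire, 4 burn out
  .F...
  F....
  TF...
  TTF..
  .TTF.

.F...
F....
TF...
TTF..
.TTF.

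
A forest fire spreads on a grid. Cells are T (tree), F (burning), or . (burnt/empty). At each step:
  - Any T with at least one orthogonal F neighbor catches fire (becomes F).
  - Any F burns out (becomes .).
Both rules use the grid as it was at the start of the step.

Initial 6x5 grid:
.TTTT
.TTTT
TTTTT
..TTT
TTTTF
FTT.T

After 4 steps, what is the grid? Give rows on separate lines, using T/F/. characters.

Step 1: 5 trees catch fire, 2 burn out
  .TTTT
  .TTTT
  TTTTT
  ..TTF
  FTTF.
  .FT.F
Step 2: 5 trees catch fire, 5 burn out
  .TTTT
  .TTTT
  TTTTF
  ..TF.
  .FF..
  ..F..
Step 3: 3 trees catch fire, 5 burn out
  .TTTT
  .TTTF
  TTTF.
  ..F..
  .....
  .....
Step 4: 3 trees catch fire, 3 burn out
  .TTTF
  .TTF.
  TTF..
  .....
  .....
  .....

.TTTF
.TTF.
TTF..
.....
.....
.....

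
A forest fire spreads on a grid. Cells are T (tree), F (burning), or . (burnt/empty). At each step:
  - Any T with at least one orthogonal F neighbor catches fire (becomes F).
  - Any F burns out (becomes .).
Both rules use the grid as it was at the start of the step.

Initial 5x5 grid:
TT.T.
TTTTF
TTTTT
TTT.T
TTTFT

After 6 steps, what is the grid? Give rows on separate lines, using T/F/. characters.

Step 1: 4 trees catch fire, 2 burn out
  TT.T.
  TTTF.
  TTTTF
  TTT.T
  TTF.F
Step 2: 6 trees catch fire, 4 burn out
  TT.F.
  TTF..
  TTTF.
  TTF.F
  TF...
Step 3: 4 trees catch fire, 6 burn out
  TT...
  TF...
  TTF..
  TF...
  F....
Step 4: 4 trees catch fire, 4 burn out
  TF...
  F....
  TF...
  F....
  .....
Step 5: 2 trees catch fire, 4 burn out
  F....
  .....
  F....
  .....
  .....
Step 6: 0 trees catch fire, 2 burn out
  .....
  .....
  .....
  .....
  .....

.....
.....
.....
.....
.....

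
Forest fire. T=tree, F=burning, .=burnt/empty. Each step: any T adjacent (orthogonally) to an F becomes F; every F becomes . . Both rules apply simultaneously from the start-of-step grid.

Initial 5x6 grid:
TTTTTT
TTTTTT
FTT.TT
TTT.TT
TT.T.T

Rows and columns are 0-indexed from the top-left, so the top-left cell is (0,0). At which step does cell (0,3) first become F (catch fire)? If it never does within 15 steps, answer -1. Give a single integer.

Step 1: cell (0,3)='T' (+3 fires, +1 burnt)
Step 2: cell (0,3)='T' (+5 fires, +3 burnt)
Step 3: cell (0,3)='T' (+4 fires, +5 burnt)
Step 4: cell (0,3)='T' (+2 fires, +4 burnt)
Step 5: cell (0,3)='F' (+2 fires, +2 burnt)
  -> target ignites at step 5
Step 6: cell (0,3)='.' (+3 fires, +2 burnt)
Step 7: cell (0,3)='.' (+3 fires, +3 burnt)
Step 8: cell (0,3)='.' (+1 fires, +3 burnt)
Step 9: cell (0,3)='.' (+1 fires, +1 burnt)
Step 10: cell (0,3)='.' (+0 fires, +1 burnt)
  fire out at step 10

5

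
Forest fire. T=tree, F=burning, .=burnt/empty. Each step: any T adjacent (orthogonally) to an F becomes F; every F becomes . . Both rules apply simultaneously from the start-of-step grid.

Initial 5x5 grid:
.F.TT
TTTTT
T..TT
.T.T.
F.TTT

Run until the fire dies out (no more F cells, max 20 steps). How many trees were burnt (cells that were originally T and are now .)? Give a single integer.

Answer: 14

Derivation:
Step 1: +1 fires, +2 burnt (F count now 1)
Step 2: +2 fires, +1 burnt (F count now 2)
Step 3: +2 fires, +2 burnt (F count now 2)
Step 4: +3 fires, +2 burnt (F count now 3)
Step 5: +3 fires, +3 burnt (F count now 3)
Step 6: +1 fires, +3 burnt (F count now 1)
Step 7: +2 fires, +1 burnt (F count now 2)
Step 8: +0 fires, +2 burnt (F count now 0)
Fire out after step 8
Initially T: 15, now '.': 24
Total burnt (originally-T cells now '.'): 14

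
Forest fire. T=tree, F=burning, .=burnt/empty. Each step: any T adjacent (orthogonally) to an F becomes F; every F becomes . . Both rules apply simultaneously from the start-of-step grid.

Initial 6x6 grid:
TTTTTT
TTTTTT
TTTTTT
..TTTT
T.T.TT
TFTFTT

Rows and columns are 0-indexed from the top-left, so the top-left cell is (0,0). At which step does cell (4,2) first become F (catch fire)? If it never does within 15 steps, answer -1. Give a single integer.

Step 1: cell (4,2)='T' (+3 fires, +2 burnt)
Step 2: cell (4,2)='F' (+4 fires, +3 burnt)
  -> target ignites at step 2
Step 3: cell (4,2)='.' (+3 fires, +4 burnt)
Step 4: cell (4,2)='.' (+4 fires, +3 burnt)
Step 5: cell (4,2)='.' (+5 fires, +4 burnt)
Step 6: cell (4,2)='.' (+6 fires, +5 burnt)
Step 7: cell (4,2)='.' (+4 fires, +6 burnt)
Step 8: cell (4,2)='.' (+1 fires, +4 burnt)
Step 9: cell (4,2)='.' (+0 fires, +1 burnt)
  fire out at step 9

2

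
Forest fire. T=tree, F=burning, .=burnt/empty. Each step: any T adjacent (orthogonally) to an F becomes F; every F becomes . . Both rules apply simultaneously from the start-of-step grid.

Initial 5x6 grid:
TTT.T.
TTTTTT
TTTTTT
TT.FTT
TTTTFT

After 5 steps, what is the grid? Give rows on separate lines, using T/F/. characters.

Step 1: 4 trees catch fire, 2 burn out
  TTT.T.
  TTTTTT
  TTTFTT
  TT..FT
  TTTF.F
Step 2: 5 trees catch fire, 4 burn out
  TTT.T.
  TTTFTT
  TTF.FT
  TT...F
  TTF...
Step 3: 5 trees catch fire, 5 burn out
  TTT.T.
  TTF.FT
  TF...F
  TT....
  TF....
Step 4: 7 trees catch fire, 5 burn out
  TTF.F.
  TF...F
  F.....
  TF....
  F.....
Step 5: 3 trees catch fire, 7 burn out
  TF....
  F.....
  ......
  F.....
  ......

TF....
F.....
......
F.....
......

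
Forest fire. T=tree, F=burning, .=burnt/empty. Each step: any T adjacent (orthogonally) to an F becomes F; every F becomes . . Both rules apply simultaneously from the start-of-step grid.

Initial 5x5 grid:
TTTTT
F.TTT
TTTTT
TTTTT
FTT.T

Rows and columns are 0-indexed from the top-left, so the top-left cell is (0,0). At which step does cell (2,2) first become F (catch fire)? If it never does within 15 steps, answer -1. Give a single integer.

Step 1: cell (2,2)='T' (+4 fires, +2 burnt)
Step 2: cell (2,2)='T' (+4 fires, +4 burnt)
Step 3: cell (2,2)='F' (+3 fires, +4 burnt)
  -> target ignites at step 3
Step 4: cell (2,2)='.' (+4 fires, +3 burnt)
Step 5: cell (2,2)='.' (+4 fires, +4 burnt)
Step 6: cell (2,2)='.' (+2 fires, +4 burnt)
Step 7: cell (2,2)='.' (+0 fires, +2 burnt)
  fire out at step 7

3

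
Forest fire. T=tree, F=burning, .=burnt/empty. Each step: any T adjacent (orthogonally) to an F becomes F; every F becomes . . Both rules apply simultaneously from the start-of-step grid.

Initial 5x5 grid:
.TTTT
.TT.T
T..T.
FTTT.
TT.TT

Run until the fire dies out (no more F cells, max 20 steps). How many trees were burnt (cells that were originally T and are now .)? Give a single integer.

Step 1: +3 fires, +1 burnt (F count now 3)
Step 2: +2 fires, +3 burnt (F count now 2)
Step 3: +1 fires, +2 burnt (F count now 1)
Step 4: +2 fires, +1 burnt (F count now 2)
Step 5: +1 fires, +2 burnt (F count now 1)
Step 6: +0 fires, +1 burnt (F count now 0)
Fire out after step 6
Initially T: 16, now '.': 18
Total burnt (originally-T cells now '.'): 9

Answer: 9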